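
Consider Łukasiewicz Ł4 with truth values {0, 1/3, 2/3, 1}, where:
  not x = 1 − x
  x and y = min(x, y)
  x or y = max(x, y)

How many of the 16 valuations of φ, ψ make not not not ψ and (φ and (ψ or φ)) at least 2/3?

φ = 0, ψ = 0 ↦ 0  <
φ = 0, ψ = 1/3 ↦ 0  <
φ = 0, ψ = 2/3 ↦ 0  <
φ = 0, ψ = 1 ↦ 0  <
φ = 1/3, ψ = 0 ↦ 1/3  <
φ = 1/3, ψ = 1/3 ↦ 1/3  <
φ = 1/3, ψ = 2/3 ↦ 1/3  <
φ = 1/3, ψ = 1 ↦ 0  <
φ = 2/3, ψ = 0 ↦ 2/3  ≥
φ = 2/3, ψ = 1/3 ↦ 2/3  ≥
φ = 2/3, ψ = 2/3 ↦ 1/3  <
φ = 2/3, ψ = 1 ↦ 0  <
φ = 1, ψ = 0 ↦ 1  ≥
φ = 1, ψ = 1/3 ↦ 2/3  ≥
φ = 1, ψ = 2/3 ↦ 1/3  <
φ = 1, ψ = 1 ↦ 0  <
So 4 of the 16 assignments meet the threshold.

4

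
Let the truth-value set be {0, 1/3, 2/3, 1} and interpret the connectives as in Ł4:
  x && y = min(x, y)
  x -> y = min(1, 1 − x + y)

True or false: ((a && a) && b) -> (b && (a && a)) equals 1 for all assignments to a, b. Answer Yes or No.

Yes

a = 0, b = 0 ↦ 1
a = 0, b = 1/3 ↦ 1
a = 0, b = 2/3 ↦ 1
a = 0, b = 1 ↦ 1
a = 1/3, b = 0 ↦ 1
a = 1/3, b = 1/3 ↦ 1
a = 1/3, b = 2/3 ↦ 1
a = 1/3, b = 1 ↦ 1
a = 2/3, b = 0 ↦ 1
a = 2/3, b = 1/3 ↦ 1
a = 2/3, b = 2/3 ↦ 1
a = 2/3, b = 1 ↦ 1
a = 1, b = 0 ↦ 1
a = 1, b = 1/3 ↦ 1
a = 1, b = 2/3 ↦ 1
a = 1, b = 1 ↦ 1
Every assignment gives a value ≥ 1.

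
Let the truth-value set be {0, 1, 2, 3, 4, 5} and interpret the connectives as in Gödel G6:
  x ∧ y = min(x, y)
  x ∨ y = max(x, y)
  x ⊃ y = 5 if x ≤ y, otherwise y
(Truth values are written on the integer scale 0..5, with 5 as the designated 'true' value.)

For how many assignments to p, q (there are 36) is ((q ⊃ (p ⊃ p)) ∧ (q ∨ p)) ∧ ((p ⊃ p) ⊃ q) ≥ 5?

value 5: 6 assignments (counts)
value 4: 6 assignments
value 3: 6 assignments
value 2: 6 assignments
value 1: 6 assignments
value 0: 6 assignments
So 6 of the 36 assignments meet the threshold.

6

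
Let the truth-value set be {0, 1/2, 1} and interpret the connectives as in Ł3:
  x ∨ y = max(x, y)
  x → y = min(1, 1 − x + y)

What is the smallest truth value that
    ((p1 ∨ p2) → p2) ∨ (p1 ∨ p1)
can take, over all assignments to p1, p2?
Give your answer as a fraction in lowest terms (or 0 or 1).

Take p1 = 1/2, p2 = 0:
p1 ∨ p2 = 1/2 ∨ 0 = 1/2
(p1 ∨ p2) → p2 = 1/2 → 0 = 1/2
p1 ∨ p1 = 1/2 ∨ 1/2 = 1/2
((p1 ∨ p2) → p2) ∨ (p1 ∨ p1) = 1/2 ∨ 1/2 = 1/2
No assignment yields a value below 1/2, so this is the minimum.

1/2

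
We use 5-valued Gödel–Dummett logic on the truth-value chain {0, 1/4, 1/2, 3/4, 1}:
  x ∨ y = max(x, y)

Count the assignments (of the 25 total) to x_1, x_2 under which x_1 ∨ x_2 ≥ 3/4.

16

value 1: 9 assignments (counts)
value 3/4: 7 assignments (counts)
value 1/2: 5 assignments
value 1/4: 3 assignments
value 0: 1 assignment
So 16 of the 25 assignments meet the threshold.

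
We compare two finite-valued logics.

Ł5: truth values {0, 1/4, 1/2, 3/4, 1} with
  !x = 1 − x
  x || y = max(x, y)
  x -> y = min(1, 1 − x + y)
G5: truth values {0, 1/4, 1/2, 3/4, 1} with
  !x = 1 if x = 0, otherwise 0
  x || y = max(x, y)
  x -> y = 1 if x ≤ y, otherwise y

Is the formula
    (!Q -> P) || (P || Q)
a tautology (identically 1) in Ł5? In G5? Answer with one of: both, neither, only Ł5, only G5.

neither

In Ł5: at P = 0, Q = 0 the value is 0 — not a tautology.
In G5: at P = 0, Q = 0 the value is 0 — not a tautology.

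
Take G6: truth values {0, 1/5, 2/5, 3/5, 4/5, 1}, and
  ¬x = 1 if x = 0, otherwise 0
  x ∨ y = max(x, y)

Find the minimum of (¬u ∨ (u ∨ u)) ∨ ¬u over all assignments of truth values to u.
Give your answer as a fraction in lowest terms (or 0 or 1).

Take u = 1/5:
¬u = ¬1/5 = 0
u ∨ u = 1/5 ∨ 1/5 = 1/5
¬u ∨ (u ∨ u) = 0 ∨ 1/5 = 1/5
¬u = ¬1/5 = 0
(¬u ∨ (u ∨ u)) ∨ ¬u = 1/5 ∨ 0 = 1/5
No assignment yields a value below 1/5, so this is the minimum.

1/5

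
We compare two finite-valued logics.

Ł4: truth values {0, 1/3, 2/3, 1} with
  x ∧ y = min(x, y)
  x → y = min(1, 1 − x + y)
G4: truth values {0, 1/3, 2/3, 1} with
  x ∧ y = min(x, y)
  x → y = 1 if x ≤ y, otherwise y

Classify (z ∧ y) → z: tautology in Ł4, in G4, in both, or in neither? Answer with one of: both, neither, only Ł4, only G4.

In Ł4: every assignment gives 1 — tautology.
In G4: every assignment gives 1 — tautology.

both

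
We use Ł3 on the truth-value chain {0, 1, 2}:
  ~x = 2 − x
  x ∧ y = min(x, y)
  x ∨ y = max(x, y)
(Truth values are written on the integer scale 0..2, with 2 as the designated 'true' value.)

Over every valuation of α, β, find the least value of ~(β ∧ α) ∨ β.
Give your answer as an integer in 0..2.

Take α = 1, β = 1:
β ∧ α = 1 ∧ 1 = 1
~(β ∧ α) = ~1 = 1
~(β ∧ α) ∨ β = 1 ∨ 1 = 1
No assignment yields a value below 1, so this is the minimum.

1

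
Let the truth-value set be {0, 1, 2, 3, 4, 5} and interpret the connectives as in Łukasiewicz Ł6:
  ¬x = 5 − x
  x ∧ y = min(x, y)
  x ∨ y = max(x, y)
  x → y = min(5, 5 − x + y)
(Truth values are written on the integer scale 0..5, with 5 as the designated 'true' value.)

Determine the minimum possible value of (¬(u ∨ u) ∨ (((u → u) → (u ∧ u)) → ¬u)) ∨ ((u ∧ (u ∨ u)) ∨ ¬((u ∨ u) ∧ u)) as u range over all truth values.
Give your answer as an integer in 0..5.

Take u = 3:
u ∨ u = 3 ∨ 3 = 3
¬(u ∨ u) = ¬3 = 2
u → u = 3 → 3 = 5
u ∧ u = 3 ∧ 3 = 3
(u → u) → (u ∧ u) = 5 → 3 = 3
¬u = ¬3 = 2
((u → u) → (u ∧ u)) → ¬u = 3 → 2 = 4
¬(u ∨ u) ∨ (((u → u) → (u ∧ u)) → ¬u) = 2 ∨ 4 = 4
u ∨ u = 3 ∨ 3 = 3
u ∧ (u ∨ u) = 3 ∧ 3 = 3
u ∨ u = 3 ∨ 3 = 3
(u ∨ u) ∧ u = 3 ∧ 3 = 3
¬((u ∨ u) ∧ u) = ¬3 = 2
(u ∧ (u ∨ u)) ∨ ¬((u ∨ u) ∧ u) = 3 ∨ 2 = 3
(¬(u ∨ u) ∨ (((u → u) → (u ∧ u)) → ¬u)) ∨ ((u ∧ (u ∨ u)) ∨ ¬((u ∨ u) ∧ u)) = 4 ∨ 3 = 4
No assignment yields a value below 4, so this is the minimum.

4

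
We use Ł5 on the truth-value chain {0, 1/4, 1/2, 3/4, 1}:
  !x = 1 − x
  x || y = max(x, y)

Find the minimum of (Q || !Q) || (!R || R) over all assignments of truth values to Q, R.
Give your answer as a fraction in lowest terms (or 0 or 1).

Take Q = 1/2, R = 1/2:
!Q = !1/2 = 1/2
Q || !Q = 1/2 || 1/2 = 1/2
!R = !1/2 = 1/2
!R || R = 1/2 || 1/2 = 1/2
(Q || !Q) || (!R || R) = 1/2 || 1/2 = 1/2
No assignment yields a value below 1/2, so this is the minimum.

1/2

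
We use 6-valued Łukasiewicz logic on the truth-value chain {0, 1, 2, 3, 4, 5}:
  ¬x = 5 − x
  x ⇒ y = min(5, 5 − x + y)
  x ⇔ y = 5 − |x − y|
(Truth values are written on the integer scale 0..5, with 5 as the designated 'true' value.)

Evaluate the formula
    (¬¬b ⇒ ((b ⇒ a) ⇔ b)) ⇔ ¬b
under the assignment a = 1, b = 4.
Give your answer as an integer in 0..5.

¬b = ¬4 = 1
¬¬b = ¬1 = 4
b ⇒ a = 4 ⇒ 1 = 2
(b ⇒ a) ⇔ b = 2 ⇔ 4 = 3
¬¬b ⇒ ((b ⇒ a) ⇔ b) = 4 ⇒ 3 = 4
¬b = ¬4 = 1
(¬¬b ⇒ ((b ⇒ a) ⇔ b)) ⇔ ¬b = 4 ⇔ 1 = 2

2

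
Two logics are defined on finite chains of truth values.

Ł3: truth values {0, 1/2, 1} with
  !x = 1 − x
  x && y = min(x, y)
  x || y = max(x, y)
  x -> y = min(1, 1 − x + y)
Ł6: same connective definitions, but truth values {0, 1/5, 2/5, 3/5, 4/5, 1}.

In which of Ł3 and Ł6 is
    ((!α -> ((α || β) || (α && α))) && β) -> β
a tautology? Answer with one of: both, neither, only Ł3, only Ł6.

both

In Ł3: every assignment gives 1 — tautology.
In Ł6: every assignment gives 1 — tautology.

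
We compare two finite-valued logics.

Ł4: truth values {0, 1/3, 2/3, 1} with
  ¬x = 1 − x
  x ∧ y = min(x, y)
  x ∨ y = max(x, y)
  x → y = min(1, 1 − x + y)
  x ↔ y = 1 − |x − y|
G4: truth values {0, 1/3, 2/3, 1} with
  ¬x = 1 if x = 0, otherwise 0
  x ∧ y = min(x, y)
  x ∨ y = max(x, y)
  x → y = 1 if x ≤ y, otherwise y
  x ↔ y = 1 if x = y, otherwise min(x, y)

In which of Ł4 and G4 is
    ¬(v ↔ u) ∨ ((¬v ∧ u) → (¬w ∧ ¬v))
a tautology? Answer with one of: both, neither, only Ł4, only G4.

In Ł4: at u = 1/3, v = 0, w = 1 the value is 2/3 — not a tautology.
In G4: every assignment gives 1 — tautology.

only G4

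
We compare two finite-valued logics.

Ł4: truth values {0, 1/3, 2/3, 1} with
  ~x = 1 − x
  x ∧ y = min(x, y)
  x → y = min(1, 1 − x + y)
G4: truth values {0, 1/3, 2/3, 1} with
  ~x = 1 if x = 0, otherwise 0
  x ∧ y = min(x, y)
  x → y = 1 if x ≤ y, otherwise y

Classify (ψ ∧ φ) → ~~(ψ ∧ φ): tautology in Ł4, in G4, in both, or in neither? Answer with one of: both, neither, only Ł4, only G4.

In Ł4: every assignment gives 1 — tautology.
In G4: every assignment gives 1 — tautology.

both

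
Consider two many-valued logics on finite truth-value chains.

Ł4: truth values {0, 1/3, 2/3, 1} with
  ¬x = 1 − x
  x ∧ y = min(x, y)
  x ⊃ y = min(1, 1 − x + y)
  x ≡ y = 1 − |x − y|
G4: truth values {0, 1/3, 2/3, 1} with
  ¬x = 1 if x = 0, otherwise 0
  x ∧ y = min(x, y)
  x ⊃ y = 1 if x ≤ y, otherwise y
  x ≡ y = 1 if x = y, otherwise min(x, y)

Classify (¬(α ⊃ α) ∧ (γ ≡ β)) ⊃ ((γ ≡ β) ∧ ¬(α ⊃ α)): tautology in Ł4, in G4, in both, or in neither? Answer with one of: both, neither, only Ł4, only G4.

In Ł4: every assignment gives 1 — tautology.
In G4: every assignment gives 1 — tautology.

both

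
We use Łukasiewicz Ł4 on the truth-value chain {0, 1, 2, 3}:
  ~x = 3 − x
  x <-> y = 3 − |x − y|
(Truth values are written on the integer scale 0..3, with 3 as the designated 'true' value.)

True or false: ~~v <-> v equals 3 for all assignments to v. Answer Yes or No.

Yes

v = 0 ↦ 3
v = 1 ↦ 3
v = 2 ↦ 3
v = 3 ↦ 3
Every assignment gives a value ≥ 3.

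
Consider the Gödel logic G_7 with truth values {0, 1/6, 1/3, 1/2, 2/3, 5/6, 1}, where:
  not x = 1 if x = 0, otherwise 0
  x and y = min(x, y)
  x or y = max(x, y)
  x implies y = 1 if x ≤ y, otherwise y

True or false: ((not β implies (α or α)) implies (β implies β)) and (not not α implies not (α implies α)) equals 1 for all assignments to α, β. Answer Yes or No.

Counterexample: take α = 1/6, β = 0.
not β = not 0 = 1
α or α = 1/6 or 1/6 = 1/6
not β implies (α or α) = 1 implies 1/6 = 1/6
β implies β = 0 implies 0 = 1
(not β implies (α or α)) implies (β implies β) = 1/6 implies 1 = 1
not α = not 1/6 = 0
not not α = not 0 = 1
α implies α = 1/6 implies 1/6 = 1
not (α implies α) = not 1 = 0
not not α implies not (α implies α) = 1 implies 0 = 0
((not β implies (α or α)) implies (β implies β)) and (not not α implies not (α implies α)) = 1 and 0 = 0
This gives 0 ≠ 1.

No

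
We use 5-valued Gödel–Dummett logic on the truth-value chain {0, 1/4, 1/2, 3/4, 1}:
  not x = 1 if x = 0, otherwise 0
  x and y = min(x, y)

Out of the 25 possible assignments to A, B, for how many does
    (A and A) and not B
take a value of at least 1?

1

value 1: 1 assignment (counts)
value 3/4: 1 assignment
value 1/2: 1 assignment
value 1/4: 1 assignment
value 0: 21 assignments
So 1 of the 25 assignments meets the threshold.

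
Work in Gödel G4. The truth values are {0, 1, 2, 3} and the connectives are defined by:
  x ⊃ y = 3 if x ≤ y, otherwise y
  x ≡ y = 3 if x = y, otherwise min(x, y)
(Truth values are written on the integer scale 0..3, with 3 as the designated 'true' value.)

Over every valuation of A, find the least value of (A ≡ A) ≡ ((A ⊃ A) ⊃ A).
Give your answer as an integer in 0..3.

Take A = 0:
A ≡ A = 0 ≡ 0 = 3
A ⊃ A = 0 ⊃ 0 = 3
(A ⊃ A) ⊃ A = 3 ⊃ 0 = 0
(A ≡ A) ≡ ((A ⊃ A) ⊃ A) = 3 ≡ 0 = 0
No assignment yields a value below 0, so this is the minimum.

0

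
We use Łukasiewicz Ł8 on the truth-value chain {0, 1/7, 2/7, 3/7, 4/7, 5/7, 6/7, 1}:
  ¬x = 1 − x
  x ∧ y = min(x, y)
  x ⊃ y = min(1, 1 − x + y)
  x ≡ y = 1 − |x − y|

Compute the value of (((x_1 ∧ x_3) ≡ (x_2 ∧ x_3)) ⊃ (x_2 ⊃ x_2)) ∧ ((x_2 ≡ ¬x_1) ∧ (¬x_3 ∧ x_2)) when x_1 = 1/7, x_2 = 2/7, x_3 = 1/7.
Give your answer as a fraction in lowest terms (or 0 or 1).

2/7

x_1 ∧ x_3 = 1/7 ∧ 1/7 = 1/7
x_2 ∧ x_3 = 2/7 ∧ 1/7 = 1/7
(x_1 ∧ x_3) ≡ (x_2 ∧ x_3) = 1/7 ≡ 1/7 = 1
x_2 ⊃ x_2 = 2/7 ⊃ 2/7 = 1
((x_1 ∧ x_3) ≡ (x_2 ∧ x_3)) ⊃ (x_2 ⊃ x_2) = 1 ⊃ 1 = 1
¬x_1 = ¬1/7 = 6/7
x_2 ≡ ¬x_1 = 2/7 ≡ 6/7 = 3/7
¬x_3 = ¬1/7 = 6/7
¬x_3 ∧ x_2 = 6/7 ∧ 2/7 = 2/7
(x_2 ≡ ¬x_1) ∧ (¬x_3 ∧ x_2) = 3/7 ∧ 2/7 = 2/7
(((x_1 ∧ x_3) ≡ (x_2 ∧ x_3)) ⊃ (x_2 ⊃ x_2)) ∧ ((x_2 ≡ ¬x_1) ∧ (¬x_3 ∧ x_2)) = 1 ∧ 2/7 = 2/7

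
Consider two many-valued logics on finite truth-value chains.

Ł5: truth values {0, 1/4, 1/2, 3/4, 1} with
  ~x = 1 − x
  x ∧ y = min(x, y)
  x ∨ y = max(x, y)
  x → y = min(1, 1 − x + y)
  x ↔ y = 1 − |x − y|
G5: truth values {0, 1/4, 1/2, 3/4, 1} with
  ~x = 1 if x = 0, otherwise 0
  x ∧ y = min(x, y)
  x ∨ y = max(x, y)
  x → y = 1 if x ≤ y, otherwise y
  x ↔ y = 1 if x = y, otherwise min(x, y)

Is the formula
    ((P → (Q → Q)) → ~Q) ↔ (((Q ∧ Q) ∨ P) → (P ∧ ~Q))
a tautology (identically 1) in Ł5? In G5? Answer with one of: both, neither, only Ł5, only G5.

In Ł5: at P = 1/4, Q = 1/4 the value is 3/4 — not a tautology.
In G5: every assignment gives 1 — tautology.

only G5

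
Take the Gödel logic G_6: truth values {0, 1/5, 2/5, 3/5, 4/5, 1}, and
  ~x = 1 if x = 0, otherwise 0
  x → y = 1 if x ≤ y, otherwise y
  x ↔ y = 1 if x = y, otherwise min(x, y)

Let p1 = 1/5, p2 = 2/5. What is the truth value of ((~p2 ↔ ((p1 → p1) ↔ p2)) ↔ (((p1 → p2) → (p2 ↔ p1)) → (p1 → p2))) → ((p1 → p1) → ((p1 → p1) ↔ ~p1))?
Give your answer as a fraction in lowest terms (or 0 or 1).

1

~p2 = ~2/5 = 0
p1 → p1 = 1/5 → 1/5 = 1
(p1 → p1) ↔ p2 = 1 ↔ 2/5 = 2/5
~p2 ↔ ((p1 → p1) ↔ p2) = 0 ↔ 2/5 = 0
p1 → p2 = 1/5 → 2/5 = 1
p2 ↔ p1 = 2/5 ↔ 1/5 = 1/5
(p1 → p2) → (p2 ↔ p1) = 1 → 1/5 = 1/5
p1 → p2 = 1/5 → 2/5 = 1
((p1 → p2) → (p2 ↔ p1)) → (p1 → p2) = 1/5 → 1 = 1
(~p2 ↔ ((p1 → p1) ↔ p2)) ↔ (((p1 → p2) → (p2 ↔ p1)) → (p1 → p2)) = 0 ↔ 1 = 0
p1 → p1 = 1/5 → 1/5 = 1
p1 → p1 = 1/5 → 1/5 = 1
~p1 = ~1/5 = 0
(p1 → p1) ↔ ~p1 = 1 ↔ 0 = 0
(p1 → p1) → ((p1 → p1) ↔ ~p1) = 1 → 0 = 0
((~p2 ↔ ((p1 → p1) ↔ p2)) ↔ (((p1 → p2) → (p2 ↔ p1)) → (p1 → p2))) → ((p1 → p1) → ((p1 → p1) ↔ ~p1)) = 0 → 0 = 1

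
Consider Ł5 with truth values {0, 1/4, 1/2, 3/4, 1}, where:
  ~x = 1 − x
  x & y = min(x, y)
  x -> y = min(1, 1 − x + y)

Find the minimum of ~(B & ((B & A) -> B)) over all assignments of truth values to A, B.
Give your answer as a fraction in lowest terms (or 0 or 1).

Take A = 0, B = 1:
B & A = 1 & 0 = 0
(B & A) -> B = 0 -> 1 = 1
B & ((B & A) -> B) = 1 & 1 = 1
~(B & ((B & A) -> B)) = ~1 = 0
No assignment yields a value below 0, so this is the minimum.

0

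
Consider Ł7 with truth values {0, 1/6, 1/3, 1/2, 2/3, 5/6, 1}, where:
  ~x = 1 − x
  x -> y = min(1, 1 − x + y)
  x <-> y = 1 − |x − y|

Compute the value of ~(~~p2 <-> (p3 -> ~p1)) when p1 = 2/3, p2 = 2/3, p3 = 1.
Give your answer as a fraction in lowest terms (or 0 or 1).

~p2 = ~2/3 = 1/3
~~p2 = ~1/3 = 2/3
~p1 = ~2/3 = 1/3
p3 -> ~p1 = 1 -> 1/3 = 1/3
~~p2 <-> (p3 -> ~p1) = 2/3 <-> 1/3 = 2/3
~(~~p2 <-> (p3 -> ~p1)) = ~2/3 = 1/3

1/3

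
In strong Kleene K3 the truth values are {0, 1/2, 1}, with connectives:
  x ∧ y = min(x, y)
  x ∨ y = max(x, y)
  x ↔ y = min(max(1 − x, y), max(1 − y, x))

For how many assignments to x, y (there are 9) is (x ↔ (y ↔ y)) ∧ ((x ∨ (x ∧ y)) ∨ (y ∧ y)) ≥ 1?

2

x = 0, y = 0 ↦ 0  <
x = 0, y = 1/2 ↦ 1/2  <
x = 0, y = 1 ↦ 0  <
x = 1/2, y = 0 ↦ 1/2  <
x = 1/2, y = 1/2 ↦ 1/2  <
x = 1/2, y = 1 ↦ 1/2  <
x = 1, y = 0 ↦ 1  ≥
x = 1, y = 1/2 ↦ 1/2  <
x = 1, y = 1 ↦ 1  ≥
So 2 of the 9 assignments meet the threshold.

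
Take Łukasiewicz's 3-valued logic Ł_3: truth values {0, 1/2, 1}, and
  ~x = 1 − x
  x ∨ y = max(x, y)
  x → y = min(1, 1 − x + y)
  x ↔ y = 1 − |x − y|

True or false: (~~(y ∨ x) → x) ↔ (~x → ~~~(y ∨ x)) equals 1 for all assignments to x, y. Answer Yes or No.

Yes

x = 0, y = 0 ↦ 1
x = 0, y = 1/2 ↦ 1
x = 0, y = 1 ↦ 1
x = 1/2, y = 0 ↦ 1
x = 1/2, y = 1/2 ↦ 1
x = 1/2, y = 1 ↦ 1
x = 1, y = 0 ↦ 1
x = 1, y = 1/2 ↦ 1
x = 1, y = 1 ↦ 1
Every assignment gives a value ≥ 1.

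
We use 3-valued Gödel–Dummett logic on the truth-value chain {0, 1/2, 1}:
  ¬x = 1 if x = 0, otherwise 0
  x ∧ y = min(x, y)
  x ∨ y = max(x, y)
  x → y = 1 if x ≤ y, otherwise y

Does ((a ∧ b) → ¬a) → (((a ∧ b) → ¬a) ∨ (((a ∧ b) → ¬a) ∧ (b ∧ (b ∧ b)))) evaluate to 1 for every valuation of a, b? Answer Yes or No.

a = 0, b = 0 ↦ 1
a = 0, b = 1/2 ↦ 1
a = 0, b = 1 ↦ 1
a = 1/2, b = 0 ↦ 1
a = 1/2, b = 1/2 ↦ 1
a = 1/2, b = 1 ↦ 1
a = 1, b = 0 ↦ 1
a = 1, b = 1/2 ↦ 1
a = 1, b = 1 ↦ 1
Every assignment gives a value ≥ 1.

Yes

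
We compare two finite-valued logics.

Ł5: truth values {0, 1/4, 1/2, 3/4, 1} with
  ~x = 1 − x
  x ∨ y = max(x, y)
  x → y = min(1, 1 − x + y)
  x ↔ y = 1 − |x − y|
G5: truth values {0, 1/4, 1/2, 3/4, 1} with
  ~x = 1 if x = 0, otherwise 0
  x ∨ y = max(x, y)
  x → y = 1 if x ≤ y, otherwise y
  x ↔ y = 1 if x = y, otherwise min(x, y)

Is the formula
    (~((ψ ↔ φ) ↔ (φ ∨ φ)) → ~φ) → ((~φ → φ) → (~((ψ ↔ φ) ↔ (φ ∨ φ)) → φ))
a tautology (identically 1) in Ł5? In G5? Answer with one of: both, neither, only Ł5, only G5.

In Ł5: every assignment gives 1 — tautology.
In G5: every assignment gives 1 — tautology.

both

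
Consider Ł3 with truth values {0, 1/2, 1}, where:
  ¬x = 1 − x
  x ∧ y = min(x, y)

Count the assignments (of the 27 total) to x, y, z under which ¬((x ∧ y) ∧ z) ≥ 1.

19

value 1: 19 assignments (counts)
value 1/2: 7 assignments
value 0: 1 assignment
So 19 of the 27 assignments meet the threshold.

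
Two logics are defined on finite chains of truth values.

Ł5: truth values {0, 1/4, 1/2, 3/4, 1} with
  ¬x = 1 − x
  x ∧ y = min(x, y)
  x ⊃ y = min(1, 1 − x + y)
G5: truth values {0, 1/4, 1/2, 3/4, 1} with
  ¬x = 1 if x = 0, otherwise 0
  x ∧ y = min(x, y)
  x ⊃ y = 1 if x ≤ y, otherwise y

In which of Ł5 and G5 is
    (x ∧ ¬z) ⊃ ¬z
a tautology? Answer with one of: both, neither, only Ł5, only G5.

In Ł5: every assignment gives 1 — tautology.
In G5: every assignment gives 1 — tautology.

both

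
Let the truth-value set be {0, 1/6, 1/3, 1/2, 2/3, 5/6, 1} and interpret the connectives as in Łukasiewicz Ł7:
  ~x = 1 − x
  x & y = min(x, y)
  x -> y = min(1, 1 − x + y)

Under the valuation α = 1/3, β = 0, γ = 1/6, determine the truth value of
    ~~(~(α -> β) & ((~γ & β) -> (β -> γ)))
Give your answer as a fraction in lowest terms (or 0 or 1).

α -> β = 1/3 -> 0 = 2/3
~(α -> β) = ~2/3 = 1/3
~γ = ~1/6 = 5/6
~γ & β = 5/6 & 0 = 0
β -> γ = 0 -> 1/6 = 1
(~γ & β) -> (β -> γ) = 0 -> 1 = 1
~(α -> β) & ((~γ & β) -> (β -> γ)) = 1/3 & 1 = 1/3
~(~(α -> β) & ((~γ & β) -> (β -> γ))) = ~1/3 = 2/3
~~(~(α -> β) & ((~γ & β) -> (β -> γ))) = ~2/3 = 1/3

1/3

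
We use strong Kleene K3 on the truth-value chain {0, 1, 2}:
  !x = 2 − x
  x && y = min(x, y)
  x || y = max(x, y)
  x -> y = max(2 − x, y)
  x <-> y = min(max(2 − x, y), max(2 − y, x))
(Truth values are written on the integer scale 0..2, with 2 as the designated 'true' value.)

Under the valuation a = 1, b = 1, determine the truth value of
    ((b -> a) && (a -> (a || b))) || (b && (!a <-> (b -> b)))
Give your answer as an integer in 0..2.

b -> a = 1 -> 1 = 1
a || b = 1 || 1 = 1
a -> (a || b) = 1 -> 1 = 1
(b -> a) && (a -> (a || b)) = 1 && 1 = 1
!a = !1 = 1
b -> b = 1 -> 1 = 1
!a <-> (b -> b) = 1 <-> 1 = 1
b && (!a <-> (b -> b)) = 1 && 1 = 1
((b -> a) && (a -> (a || b))) || (b && (!a <-> (b -> b))) = 1 || 1 = 1

1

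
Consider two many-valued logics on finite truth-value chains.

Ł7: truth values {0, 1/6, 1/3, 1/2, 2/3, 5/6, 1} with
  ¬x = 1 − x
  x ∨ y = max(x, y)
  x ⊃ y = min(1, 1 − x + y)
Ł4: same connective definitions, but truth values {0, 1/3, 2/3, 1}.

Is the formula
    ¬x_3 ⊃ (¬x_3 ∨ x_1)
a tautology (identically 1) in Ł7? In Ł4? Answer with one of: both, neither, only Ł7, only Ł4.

both

In Ł7: every assignment gives 1 — tautology.
In Ł4: every assignment gives 1 — tautology.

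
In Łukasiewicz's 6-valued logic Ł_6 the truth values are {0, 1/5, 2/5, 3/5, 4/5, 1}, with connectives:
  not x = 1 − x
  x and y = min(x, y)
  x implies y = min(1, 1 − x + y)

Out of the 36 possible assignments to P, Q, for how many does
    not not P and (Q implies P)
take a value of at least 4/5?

12

value 1: 6 assignments (counts)
value 4/5: 6 assignments (counts)
value 3/5: 6 assignments
value 2/5: 6 assignments
value 1/5: 6 assignments
value 0: 6 assignments
So 12 of the 36 assignments meet the threshold.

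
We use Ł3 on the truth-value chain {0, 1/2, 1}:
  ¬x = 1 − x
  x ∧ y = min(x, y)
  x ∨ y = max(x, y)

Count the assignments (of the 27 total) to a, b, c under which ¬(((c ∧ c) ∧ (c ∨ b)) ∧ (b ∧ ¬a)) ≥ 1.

value 1: 19 assignments (counts)
value 1/2: 7 assignments
value 0: 1 assignment
So 19 of the 27 assignments meet the threshold.

19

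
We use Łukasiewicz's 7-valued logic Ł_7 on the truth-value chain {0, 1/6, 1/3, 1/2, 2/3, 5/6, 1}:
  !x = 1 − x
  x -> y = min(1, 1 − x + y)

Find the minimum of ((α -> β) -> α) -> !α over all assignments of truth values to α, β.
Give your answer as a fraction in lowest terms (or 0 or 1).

Take α = 1, β = 0:
α -> β = 1 -> 0 = 0
(α -> β) -> α = 0 -> 1 = 1
!α = !1 = 0
((α -> β) -> α) -> !α = 1 -> 0 = 0
No assignment yields a value below 0, so this is the minimum.

0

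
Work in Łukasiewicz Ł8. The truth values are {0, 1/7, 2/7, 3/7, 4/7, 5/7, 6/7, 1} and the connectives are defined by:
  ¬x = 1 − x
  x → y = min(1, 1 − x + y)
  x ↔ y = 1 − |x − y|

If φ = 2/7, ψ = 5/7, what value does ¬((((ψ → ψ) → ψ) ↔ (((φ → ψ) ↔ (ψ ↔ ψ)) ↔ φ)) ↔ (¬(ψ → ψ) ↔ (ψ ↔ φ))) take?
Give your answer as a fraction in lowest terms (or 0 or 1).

1/7

ψ → ψ = 5/7 → 5/7 = 1
(ψ → ψ) → ψ = 1 → 5/7 = 5/7
φ → ψ = 2/7 → 5/7 = 1
ψ ↔ ψ = 5/7 ↔ 5/7 = 1
(φ → ψ) ↔ (ψ ↔ ψ) = 1 ↔ 1 = 1
((φ → ψ) ↔ (ψ ↔ ψ)) ↔ φ = 1 ↔ 2/7 = 2/7
((ψ → ψ) → ψ) ↔ (((φ → ψ) ↔ (ψ ↔ ψ)) ↔ φ) = 5/7 ↔ 2/7 = 4/7
ψ → ψ = 5/7 → 5/7 = 1
¬(ψ → ψ) = ¬1 = 0
ψ ↔ φ = 5/7 ↔ 2/7 = 4/7
¬(ψ → ψ) ↔ (ψ ↔ φ) = 0 ↔ 4/7 = 3/7
(((ψ → ψ) → ψ) ↔ (((φ → ψ) ↔ (ψ ↔ ψ)) ↔ φ)) ↔ (¬(ψ → ψ) ↔ (ψ ↔ φ)) = 4/7 ↔ 3/7 = 6/7
¬((((ψ → ψ) → ψ) ↔ (((φ → ψ) ↔ (ψ ↔ ψ)) ↔ φ)) ↔ (¬(ψ → ψ) ↔ (ψ ↔ φ))) = ¬6/7 = 1/7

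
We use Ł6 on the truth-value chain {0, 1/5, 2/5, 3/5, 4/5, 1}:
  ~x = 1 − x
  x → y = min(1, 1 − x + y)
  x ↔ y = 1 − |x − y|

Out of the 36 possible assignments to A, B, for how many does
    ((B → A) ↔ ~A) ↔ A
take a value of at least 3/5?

value 1: 2 assignments (counts)
value 4/5: 10 assignments (counts)
value 3/5: 5 assignments (counts)
value 2/5: 10 assignments
value 1/5: 2 assignments
value 0: 7 assignments
So 17 of the 36 assignments meet the threshold.

17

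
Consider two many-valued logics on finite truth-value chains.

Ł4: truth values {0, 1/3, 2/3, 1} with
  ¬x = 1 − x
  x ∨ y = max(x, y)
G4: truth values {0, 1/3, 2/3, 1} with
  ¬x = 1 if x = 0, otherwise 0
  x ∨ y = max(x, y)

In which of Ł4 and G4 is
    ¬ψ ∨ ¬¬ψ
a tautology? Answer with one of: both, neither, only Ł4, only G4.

only G4

In Ł4: at ψ = 1/3 the value is 2/3 — not a tautology.
In G4: every assignment gives 1 — tautology.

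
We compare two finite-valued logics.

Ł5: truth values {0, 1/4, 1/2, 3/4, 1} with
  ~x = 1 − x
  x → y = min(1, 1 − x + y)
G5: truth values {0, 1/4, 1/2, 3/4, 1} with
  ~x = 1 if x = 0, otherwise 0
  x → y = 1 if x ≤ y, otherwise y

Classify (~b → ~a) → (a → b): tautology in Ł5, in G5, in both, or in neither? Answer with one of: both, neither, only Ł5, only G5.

only Ł5

In Ł5: every assignment gives 1 — tautology.
In G5: at a = 1/2, b = 1/4 the value is 1/4 — not a tautology.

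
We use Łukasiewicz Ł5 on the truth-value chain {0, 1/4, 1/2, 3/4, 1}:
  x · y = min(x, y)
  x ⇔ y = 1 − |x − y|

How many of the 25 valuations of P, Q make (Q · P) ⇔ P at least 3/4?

value 1: 15 assignments (counts)
value 3/4: 4 assignments (counts)
value 1/2: 3 assignments
value 1/4: 2 assignments
value 0: 1 assignment
So 19 of the 25 assignments meet the threshold.

19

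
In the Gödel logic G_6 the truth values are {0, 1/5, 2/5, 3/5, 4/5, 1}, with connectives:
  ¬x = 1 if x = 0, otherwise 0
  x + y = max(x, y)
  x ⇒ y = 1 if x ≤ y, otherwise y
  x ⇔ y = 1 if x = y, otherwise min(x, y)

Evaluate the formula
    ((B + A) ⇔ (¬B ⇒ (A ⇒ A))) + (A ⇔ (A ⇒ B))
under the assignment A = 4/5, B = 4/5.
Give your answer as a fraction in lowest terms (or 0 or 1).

4/5

B + A = 4/5 + 4/5 = 4/5
¬B = ¬4/5 = 0
A ⇒ A = 4/5 ⇒ 4/5 = 1
¬B ⇒ (A ⇒ A) = 0 ⇒ 1 = 1
(B + A) ⇔ (¬B ⇒ (A ⇒ A)) = 4/5 ⇔ 1 = 4/5
A ⇒ B = 4/5 ⇒ 4/5 = 1
A ⇔ (A ⇒ B) = 4/5 ⇔ 1 = 4/5
((B + A) ⇔ (¬B ⇒ (A ⇒ A))) + (A ⇔ (A ⇒ B)) = 4/5 + 4/5 = 4/5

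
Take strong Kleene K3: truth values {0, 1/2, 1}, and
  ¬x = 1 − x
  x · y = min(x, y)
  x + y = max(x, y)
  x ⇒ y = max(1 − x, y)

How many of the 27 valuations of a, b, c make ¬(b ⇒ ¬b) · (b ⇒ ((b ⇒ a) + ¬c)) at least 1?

value 1: 5 assignments (counts)
value 1/2: 12 assignments
value 0: 10 assignments
So 5 of the 27 assignments meet the threshold.

5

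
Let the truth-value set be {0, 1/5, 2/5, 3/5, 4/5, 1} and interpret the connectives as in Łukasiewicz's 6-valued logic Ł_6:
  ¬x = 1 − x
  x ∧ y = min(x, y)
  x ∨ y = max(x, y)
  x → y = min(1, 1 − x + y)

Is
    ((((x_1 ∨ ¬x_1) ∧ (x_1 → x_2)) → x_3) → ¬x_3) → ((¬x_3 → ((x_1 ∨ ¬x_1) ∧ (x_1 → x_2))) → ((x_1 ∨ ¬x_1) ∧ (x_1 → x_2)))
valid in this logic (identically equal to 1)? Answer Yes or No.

Counterexample: take x_1 = 1/5, x_2 = 0, x_3 = 1/5.
¬x_1 = ¬1/5 = 4/5
x_1 ∨ ¬x_1 = 1/5 ∨ 4/5 = 4/5
x_1 → x_2 = 1/5 → 0 = 4/5
(x_1 ∨ ¬x_1) ∧ (x_1 → x_2) = 4/5 ∧ 4/5 = 4/5
((x_1 ∨ ¬x_1) ∧ (x_1 → x_2)) → x_3 = 4/5 → 1/5 = 2/5
¬x_3 = ¬1/5 = 4/5
(((x_1 ∨ ¬x_1) ∧ (x_1 → x_2)) → x_3) → ¬x_3 = 2/5 → 4/5 = 1
¬x_3 = ¬1/5 = 4/5
¬x_1 = ¬1/5 = 4/5
x_1 ∨ ¬x_1 = 1/5 ∨ 4/5 = 4/5
x_1 → x_2 = 1/5 → 0 = 4/5
(x_1 ∨ ¬x_1) ∧ (x_1 → x_2) = 4/5 ∧ 4/5 = 4/5
¬x_3 → ((x_1 ∨ ¬x_1) ∧ (x_1 → x_2)) = 4/5 → 4/5 = 1
¬x_1 = ¬1/5 = 4/5
x_1 ∨ ¬x_1 = 1/5 ∨ 4/5 = 4/5
x_1 → x_2 = 1/5 → 0 = 4/5
(x_1 ∨ ¬x_1) ∧ (x_1 → x_2) = 4/5 ∧ 4/5 = 4/5
(¬x_3 → ((x_1 ∨ ¬x_1) ∧ (x_1 → x_2))) → ((x_1 ∨ ¬x_1) ∧ (x_1 → x_2)) = 1 → 4/5 = 4/5
((((x_1 ∨ ¬x_1) ∧ (x_1 → x_2)) → x_3) → ¬x_3) → ((¬x_3 → ((x_1 ∨ ¬x_1) ∧ (x_1 → x_2))) → ((x_1 ∨ ¬x_1) ∧ (x_1 → x_2))) = 1 → 4/5 = 4/5
This gives 4/5 ≠ 1.

No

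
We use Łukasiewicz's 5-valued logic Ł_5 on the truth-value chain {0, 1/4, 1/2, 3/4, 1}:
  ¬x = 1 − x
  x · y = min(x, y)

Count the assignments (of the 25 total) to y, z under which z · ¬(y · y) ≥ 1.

value 1: 1 assignment (counts)
value 3/4: 3 assignments
value 1/2: 5 assignments
value 1/4: 7 assignments
value 0: 9 assignments
So 1 of the 25 assignments meets the threshold.

1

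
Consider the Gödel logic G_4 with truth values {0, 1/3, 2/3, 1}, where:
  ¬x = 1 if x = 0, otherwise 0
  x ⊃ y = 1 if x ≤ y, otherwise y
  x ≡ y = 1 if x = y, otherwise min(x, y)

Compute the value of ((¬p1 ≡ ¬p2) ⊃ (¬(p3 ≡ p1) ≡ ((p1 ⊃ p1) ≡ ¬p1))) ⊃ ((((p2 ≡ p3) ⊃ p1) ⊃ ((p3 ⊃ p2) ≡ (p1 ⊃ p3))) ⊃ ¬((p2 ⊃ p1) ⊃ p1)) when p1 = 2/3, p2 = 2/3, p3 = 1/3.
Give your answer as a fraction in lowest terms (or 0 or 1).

0

¬p1 = ¬2/3 = 0
¬p2 = ¬2/3 = 0
¬p1 ≡ ¬p2 = 0 ≡ 0 = 1
p3 ≡ p1 = 1/3 ≡ 2/3 = 1/3
¬(p3 ≡ p1) = ¬1/3 = 0
p1 ⊃ p1 = 2/3 ⊃ 2/3 = 1
¬p1 = ¬2/3 = 0
(p1 ⊃ p1) ≡ ¬p1 = 1 ≡ 0 = 0
¬(p3 ≡ p1) ≡ ((p1 ⊃ p1) ≡ ¬p1) = 0 ≡ 0 = 1
(¬p1 ≡ ¬p2) ⊃ (¬(p3 ≡ p1) ≡ ((p1 ⊃ p1) ≡ ¬p1)) = 1 ⊃ 1 = 1
p2 ≡ p3 = 2/3 ≡ 1/3 = 1/3
(p2 ≡ p3) ⊃ p1 = 1/3 ⊃ 2/3 = 1
p3 ⊃ p2 = 1/3 ⊃ 2/3 = 1
p1 ⊃ p3 = 2/3 ⊃ 1/3 = 1/3
(p3 ⊃ p2) ≡ (p1 ⊃ p3) = 1 ≡ 1/3 = 1/3
((p2 ≡ p3) ⊃ p1) ⊃ ((p3 ⊃ p2) ≡ (p1 ⊃ p3)) = 1 ⊃ 1/3 = 1/3
p2 ⊃ p1 = 2/3 ⊃ 2/3 = 1
(p2 ⊃ p1) ⊃ p1 = 1 ⊃ 2/3 = 2/3
¬((p2 ⊃ p1) ⊃ p1) = ¬2/3 = 0
(((p2 ≡ p3) ⊃ p1) ⊃ ((p3 ⊃ p2) ≡ (p1 ⊃ p3))) ⊃ ¬((p2 ⊃ p1) ⊃ p1) = 1/3 ⊃ 0 = 0
((¬p1 ≡ ¬p2) ⊃ (¬(p3 ≡ p1) ≡ ((p1 ⊃ p1) ≡ ¬p1))) ⊃ ((((p2 ≡ p3) ⊃ p1) ⊃ ((p3 ⊃ p2) ≡ (p1 ⊃ p3))) ⊃ ¬((p2 ⊃ p1) ⊃ p1)) = 1 ⊃ 0 = 0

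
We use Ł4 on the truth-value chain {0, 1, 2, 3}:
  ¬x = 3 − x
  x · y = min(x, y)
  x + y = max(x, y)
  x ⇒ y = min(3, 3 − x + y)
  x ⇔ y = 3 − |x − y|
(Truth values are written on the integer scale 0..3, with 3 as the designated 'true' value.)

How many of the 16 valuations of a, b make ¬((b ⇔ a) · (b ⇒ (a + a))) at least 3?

a = 0, b = 0 ↦ 0  <
a = 0, b = 1 ↦ 1  <
a = 0, b = 2 ↦ 2  <
a = 0, b = 3 ↦ 3  ≥
a = 1, b = 0 ↦ 1  <
a = 1, b = 1 ↦ 0  <
a = 1, b = 2 ↦ 1  <
a = 1, b = 3 ↦ 2  <
a = 2, b = 0 ↦ 2  <
a = 2, b = 1 ↦ 1  <
a = 2, b = 2 ↦ 0  <
a = 2, b = 3 ↦ 1  <
a = 3, b = 0 ↦ 3  ≥
a = 3, b = 1 ↦ 2  <
a = 3, b = 2 ↦ 1  <
a = 3, b = 3 ↦ 0  <
So 2 of the 16 assignments meet the threshold.

2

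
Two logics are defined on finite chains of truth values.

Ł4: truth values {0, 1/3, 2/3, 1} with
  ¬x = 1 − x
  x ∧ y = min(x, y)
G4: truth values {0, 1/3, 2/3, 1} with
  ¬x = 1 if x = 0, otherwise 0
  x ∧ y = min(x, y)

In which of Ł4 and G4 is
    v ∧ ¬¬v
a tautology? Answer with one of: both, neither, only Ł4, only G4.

neither

In Ł4: at v = 0 the value is 0 — not a tautology.
In G4: at v = 0 the value is 0 — not a tautology.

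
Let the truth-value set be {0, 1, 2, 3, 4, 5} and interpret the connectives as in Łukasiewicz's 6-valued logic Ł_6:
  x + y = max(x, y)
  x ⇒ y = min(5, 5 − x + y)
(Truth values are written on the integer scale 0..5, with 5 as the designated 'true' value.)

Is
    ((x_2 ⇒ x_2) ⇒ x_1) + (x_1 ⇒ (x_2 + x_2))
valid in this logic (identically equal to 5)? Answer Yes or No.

No

Counterexample: take x_1 = 1, x_2 = 0.
x_2 ⇒ x_2 = 0 ⇒ 0 = 5
(x_2 ⇒ x_2) ⇒ x_1 = 5 ⇒ 1 = 1
x_2 + x_2 = 0 + 0 = 0
x_1 ⇒ (x_2 + x_2) = 1 ⇒ 0 = 4
((x_2 ⇒ x_2) ⇒ x_1) + (x_1 ⇒ (x_2 + x_2)) = 1 + 4 = 4
This gives 4 ≠ 5.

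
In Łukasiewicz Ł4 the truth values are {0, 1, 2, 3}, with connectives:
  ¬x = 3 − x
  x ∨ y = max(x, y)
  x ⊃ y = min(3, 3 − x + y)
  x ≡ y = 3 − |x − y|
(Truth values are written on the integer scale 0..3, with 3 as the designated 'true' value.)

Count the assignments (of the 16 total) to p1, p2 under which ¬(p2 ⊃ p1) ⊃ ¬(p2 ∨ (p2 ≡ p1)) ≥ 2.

p1 = 0, p2 = 0 ↦ 3  ≥
p1 = 0, p2 = 1 ↦ 3  ≥
p1 = 0, p2 = 2 ↦ 2  ≥
p1 = 0, p2 = 3 ↦ 0  <
p1 = 1, p2 = 0 ↦ 3  ≥
p1 = 1, p2 = 1 ↦ 3  ≥
p1 = 1, p2 = 2 ↦ 3  ≥
p1 = 1, p2 = 3 ↦ 1  <
p1 = 2, p2 = 0 ↦ 3  ≥
p1 = 2, p2 = 1 ↦ 3  ≥
p1 = 2, p2 = 2 ↦ 3  ≥
p1 = 2, p2 = 3 ↦ 2  ≥
p1 = 3, p2 = 0 ↦ 3  ≥
p1 = 3, p2 = 1 ↦ 3  ≥
p1 = 3, p2 = 2 ↦ 3  ≥
p1 = 3, p2 = 3 ↦ 3  ≥
So 14 of the 16 assignments meet the threshold.

14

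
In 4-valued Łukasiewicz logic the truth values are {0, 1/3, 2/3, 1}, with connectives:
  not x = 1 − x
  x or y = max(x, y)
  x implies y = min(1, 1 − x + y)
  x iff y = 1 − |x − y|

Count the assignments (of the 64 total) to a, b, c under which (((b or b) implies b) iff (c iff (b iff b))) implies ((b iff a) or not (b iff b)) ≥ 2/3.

value 1: 44 assignments (counts)
value 2/3: 12 assignments (counts)
value 1/3: 6 assignments
value 0: 2 assignments
So 56 of the 64 assignments meet the threshold.

56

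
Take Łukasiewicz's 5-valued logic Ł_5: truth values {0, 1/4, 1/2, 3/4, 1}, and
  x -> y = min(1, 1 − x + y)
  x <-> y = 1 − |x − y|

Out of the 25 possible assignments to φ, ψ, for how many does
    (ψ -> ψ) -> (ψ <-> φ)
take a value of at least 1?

5

value 1: 5 assignments (counts)
value 3/4: 8 assignments
value 1/2: 6 assignments
value 1/4: 4 assignments
value 0: 2 assignments
So 5 of the 25 assignments meet the threshold.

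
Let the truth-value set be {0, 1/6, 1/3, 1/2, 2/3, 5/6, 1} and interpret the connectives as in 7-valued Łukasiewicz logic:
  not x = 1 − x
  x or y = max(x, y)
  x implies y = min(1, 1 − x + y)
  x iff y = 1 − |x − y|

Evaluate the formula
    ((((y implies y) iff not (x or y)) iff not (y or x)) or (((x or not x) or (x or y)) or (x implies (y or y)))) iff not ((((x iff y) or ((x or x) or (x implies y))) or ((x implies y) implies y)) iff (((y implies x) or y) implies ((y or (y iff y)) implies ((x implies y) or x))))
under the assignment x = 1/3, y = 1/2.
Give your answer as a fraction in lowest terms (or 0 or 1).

y implies y = 1/2 implies 1/2 = 1
x or y = 1/3 or 1/2 = 1/2
not (x or y) = not 1/2 = 1/2
(y implies y) iff not (x or y) = 1 iff 1/2 = 1/2
y or x = 1/2 or 1/3 = 1/2
not (y or x) = not 1/2 = 1/2
((y implies y) iff not (x or y)) iff not (y or x) = 1/2 iff 1/2 = 1
not x = not 1/3 = 2/3
x or not x = 1/3 or 2/3 = 2/3
x or y = 1/3 or 1/2 = 1/2
(x or not x) or (x or y) = 2/3 or 1/2 = 2/3
y or y = 1/2 or 1/2 = 1/2
x implies (y or y) = 1/3 implies 1/2 = 1
((x or not x) or (x or y)) or (x implies (y or y)) = 2/3 or 1 = 1
(((y implies y) iff not (x or y)) iff not (y or x)) or (((x or not x) or (x or y)) or (x implies (y or y))) = 1 or 1 = 1
x iff y = 1/3 iff 1/2 = 5/6
x or x = 1/3 or 1/3 = 1/3
x implies y = 1/3 implies 1/2 = 1
(x or x) or (x implies y) = 1/3 or 1 = 1
(x iff y) or ((x or x) or (x implies y)) = 5/6 or 1 = 1
x implies y = 1/3 implies 1/2 = 1
(x implies y) implies y = 1 implies 1/2 = 1/2
((x iff y) or ((x or x) or (x implies y))) or ((x implies y) implies y) = 1 or 1/2 = 1
y implies x = 1/2 implies 1/3 = 5/6
(y implies x) or y = 5/6 or 1/2 = 5/6
y iff y = 1/2 iff 1/2 = 1
y or (y iff y) = 1/2 or 1 = 1
x implies y = 1/3 implies 1/2 = 1
(x implies y) or x = 1 or 1/3 = 1
(y or (y iff y)) implies ((x implies y) or x) = 1 implies 1 = 1
((y implies x) or y) implies ((y or (y iff y)) implies ((x implies y) or x)) = 5/6 implies 1 = 1
(((x iff y) or ((x or x) or (x implies y))) or ((x implies y) implies y)) iff (((y implies x) or y) implies ((y or (y iff y)) implies ((x implies y) or x))) = 1 iff 1 = 1
not ((((x iff y) or ((x or x) or (x implies y))) or ((x implies y) implies y)) iff (((y implies x) or y) implies ((y or (y iff y)) implies ((x implies y) or x)))) = not 1 = 0
((((y implies y) iff not (x or y)) iff not (y or x)) or (((x or not x) or (x or y)) or (x implies (y or y)))) iff not ((((x iff y) or ((x or x) or (x implies y))) or ((x implies y) implies y)) iff (((y implies x) or y) implies ((y or (y iff y)) implies ((x implies y) or x)))) = 1 iff 0 = 0

0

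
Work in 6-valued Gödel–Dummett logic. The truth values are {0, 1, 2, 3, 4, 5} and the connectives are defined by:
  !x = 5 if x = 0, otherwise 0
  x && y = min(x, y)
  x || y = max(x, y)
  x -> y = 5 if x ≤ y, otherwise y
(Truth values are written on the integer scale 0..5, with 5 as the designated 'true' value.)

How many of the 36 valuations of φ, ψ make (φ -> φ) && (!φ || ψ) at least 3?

value 5: 11 assignments (counts)
value 4: 5 assignments (counts)
value 3: 5 assignments (counts)
value 2: 5 assignments
value 1: 5 assignments
value 0: 5 assignments
So 21 of the 36 assignments meet the threshold.

21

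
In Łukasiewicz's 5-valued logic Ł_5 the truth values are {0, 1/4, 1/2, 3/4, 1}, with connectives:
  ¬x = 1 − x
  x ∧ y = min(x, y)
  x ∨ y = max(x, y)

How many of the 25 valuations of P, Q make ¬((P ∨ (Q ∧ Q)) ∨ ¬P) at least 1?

value 1/2: 3 assignments
value 1/4: 9 assignments
value 0: 13 assignments
So 0 of the 25 assignments meet the threshold.

0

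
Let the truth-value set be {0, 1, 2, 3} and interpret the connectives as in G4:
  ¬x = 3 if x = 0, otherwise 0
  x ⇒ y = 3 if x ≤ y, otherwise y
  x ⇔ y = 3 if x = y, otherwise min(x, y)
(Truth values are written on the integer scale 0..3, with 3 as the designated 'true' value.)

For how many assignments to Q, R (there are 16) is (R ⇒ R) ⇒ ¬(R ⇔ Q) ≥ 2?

Q = 0, R = 0 ↦ 0  <
Q = 0, R = 1 ↦ 3  ≥
Q = 0, R = 2 ↦ 3  ≥
Q = 0, R = 3 ↦ 3  ≥
Q = 1, R = 0 ↦ 3  ≥
Q = 1, R = 1 ↦ 0  <
Q = 1, R = 2 ↦ 0  <
Q = 1, R = 3 ↦ 0  <
Q = 2, R = 0 ↦ 3  ≥
Q = 2, R = 1 ↦ 0  <
Q = 2, R = 2 ↦ 0  <
Q = 2, R = 3 ↦ 0  <
Q = 3, R = 0 ↦ 3  ≥
Q = 3, R = 1 ↦ 0  <
Q = 3, R = 2 ↦ 0  <
Q = 3, R = 3 ↦ 0  <
So 6 of the 16 assignments meet the threshold.

6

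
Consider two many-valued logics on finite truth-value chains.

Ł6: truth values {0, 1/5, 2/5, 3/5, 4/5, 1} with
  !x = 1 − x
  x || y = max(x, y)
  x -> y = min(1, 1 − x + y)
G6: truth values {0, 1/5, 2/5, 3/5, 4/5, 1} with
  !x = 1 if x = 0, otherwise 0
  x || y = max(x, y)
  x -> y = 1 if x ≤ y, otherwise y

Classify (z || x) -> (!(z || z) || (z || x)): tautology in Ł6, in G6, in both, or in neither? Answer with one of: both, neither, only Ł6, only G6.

both

In Ł6: every assignment gives 1 — tautology.
In G6: every assignment gives 1 — tautology.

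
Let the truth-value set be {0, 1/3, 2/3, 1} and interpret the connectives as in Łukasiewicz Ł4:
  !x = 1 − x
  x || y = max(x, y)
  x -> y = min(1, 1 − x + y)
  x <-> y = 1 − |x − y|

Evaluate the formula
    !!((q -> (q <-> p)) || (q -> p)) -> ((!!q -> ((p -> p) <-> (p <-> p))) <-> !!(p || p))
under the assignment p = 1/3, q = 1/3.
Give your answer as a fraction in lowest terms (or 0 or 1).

q <-> p = 1/3 <-> 1/3 = 1
q -> (q <-> p) = 1/3 -> 1 = 1
q -> p = 1/3 -> 1/3 = 1
(q -> (q <-> p)) || (q -> p) = 1 || 1 = 1
!((q -> (q <-> p)) || (q -> p)) = !1 = 0
!!((q -> (q <-> p)) || (q -> p)) = !0 = 1
!q = !1/3 = 2/3
!!q = !2/3 = 1/3
p -> p = 1/3 -> 1/3 = 1
p <-> p = 1/3 <-> 1/3 = 1
(p -> p) <-> (p <-> p) = 1 <-> 1 = 1
!!q -> ((p -> p) <-> (p <-> p)) = 1/3 -> 1 = 1
p || p = 1/3 || 1/3 = 1/3
!(p || p) = !1/3 = 2/3
!!(p || p) = !2/3 = 1/3
(!!q -> ((p -> p) <-> (p <-> p))) <-> !!(p || p) = 1 <-> 1/3 = 1/3
!!((q -> (q <-> p)) || (q -> p)) -> ((!!q -> ((p -> p) <-> (p <-> p))) <-> !!(p || p)) = 1 -> 1/3 = 1/3

1/3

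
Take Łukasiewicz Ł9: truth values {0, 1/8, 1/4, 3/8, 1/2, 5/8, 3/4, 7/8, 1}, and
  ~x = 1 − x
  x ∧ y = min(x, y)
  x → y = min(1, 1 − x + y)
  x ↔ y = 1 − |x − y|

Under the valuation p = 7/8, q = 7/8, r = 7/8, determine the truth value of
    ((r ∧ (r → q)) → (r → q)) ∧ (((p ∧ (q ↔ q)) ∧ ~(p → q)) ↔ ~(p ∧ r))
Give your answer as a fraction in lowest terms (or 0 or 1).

7/8

r → q = 7/8 → 7/8 = 1
r ∧ (r → q) = 7/8 ∧ 1 = 7/8
r → q = 7/8 → 7/8 = 1
(r ∧ (r → q)) → (r → q) = 7/8 → 1 = 1
q ↔ q = 7/8 ↔ 7/8 = 1
p ∧ (q ↔ q) = 7/8 ∧ 1 = 7/8
p → q = 7/8 → 7/8 = 1
~(p → q) = ~1 = 0
(p ∧ (q ↔ q)) ∧ ~(p → q) = 7/8 ∧ 0 = 0
p ∧ r = 7/8 ∧ 7/8 = 7/8
~(p ∧ r) = ~7/8 = 1/8
((p ∧ (q ↔ q)) ∧ ~(p → q)) ↔ ~(p ∧ r) = 0 ↔ 1/8 = 7/8
((r ∧ (r → q)) → (r → q)) ∧ (((p ∧ (q ↔ q)) ∧ ~(p → q)) ↔ ~(p ∧ r)) = 1 ∧ 7/8 = 7/8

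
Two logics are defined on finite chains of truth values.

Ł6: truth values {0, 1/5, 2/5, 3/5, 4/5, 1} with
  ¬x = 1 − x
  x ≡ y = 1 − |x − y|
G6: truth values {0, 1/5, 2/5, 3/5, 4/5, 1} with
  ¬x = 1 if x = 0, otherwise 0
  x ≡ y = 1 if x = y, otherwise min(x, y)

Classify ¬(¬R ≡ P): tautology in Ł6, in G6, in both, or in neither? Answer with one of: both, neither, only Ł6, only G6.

In Ł6: at P = 0, R = 1/5 the value is 4/5 — not a tautology.
In G6: at P = 0, R = 1/5 the value is 0 — not a tautology.

neither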